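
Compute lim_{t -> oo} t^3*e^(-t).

Write as t^3/e^{1t}, an ∞/∞ form.
Exponential growth dominates any polynomial, so repeated L'Hôpital (or the standard result) gives 0.

0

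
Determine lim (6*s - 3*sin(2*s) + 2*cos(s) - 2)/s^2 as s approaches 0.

-1

Substitution gives 0/0 (the numerator vanishes to order 2).
Expand each term to order s^2: the coefficient of s^2 in -3·sin(2s) is 0 and in 2·cos(s) is -1.
Lower-order terms cancel with the polynomial part, so the numerator is (-1)·s^2 + o(s^2), and the limit is (-1)/(1) = -1.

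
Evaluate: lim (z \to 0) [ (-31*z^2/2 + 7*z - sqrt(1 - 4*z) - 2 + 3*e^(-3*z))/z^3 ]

Substitution gives 0/0; apply L'Hôpital's rule 3 times.
After differentiating numerator and denominator 3 times the quotient is (-81*e^(-3*z) + 24/(1 - 4*z)^(5/2))/(6); at z = 0 this is -19/2.

-19/2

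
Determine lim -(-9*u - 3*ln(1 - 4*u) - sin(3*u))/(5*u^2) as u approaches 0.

-24/5

Substitution gives 0/0; apply L'Hôpital's rule 2 times.
After differentiating numerator and denominator 2 times the quotient is (9*sin(3*u) + 48/(4*u - 1)^2)/(-10); at u = 0 this is -24/5.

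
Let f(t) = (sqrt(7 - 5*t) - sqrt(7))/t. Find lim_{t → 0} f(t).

-5*√(7)/14

A 0/0 form; rationalise with √(7 - 5t) + √7. This collapses the numerator to -5t, leaving -5/(√(7 - 5t) + √7) → -5/(2√7) = -5*√(7)/14.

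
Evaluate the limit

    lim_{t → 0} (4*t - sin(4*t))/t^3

32/3

Direct substitution gives 0/0.
Apply L'Hôpital: lim (4 - 4*cos(4*t))/(3*t^2), still 0/0.
Apply L'Hôpital: lim (16*sin(4*t))/(6*t), still 0/0.
After 3 applications of L'Hôpital's rule the quotient is (64*cos(4*t))/(6); substituting t = 0 gives 32/3.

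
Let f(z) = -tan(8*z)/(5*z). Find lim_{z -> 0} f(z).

Substitution gives 0/0.
Since tan(u)/u → 1 as u → 0, tan(8z)/(8z) → 1 and the limit is 8/(-5) = -8/5.

-8/5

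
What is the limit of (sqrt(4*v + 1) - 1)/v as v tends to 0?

Substitution gives 0/0. Multiply numerator and denominator by the conjugate √(1 + 4v) + √1.
The numerator becomes (1 + 4v) − 1 = 4v, so the expression simplifies to 4/(√(1 + 4v) + √1).
Letting v → 0 gives 4/(2√1) = 2.

2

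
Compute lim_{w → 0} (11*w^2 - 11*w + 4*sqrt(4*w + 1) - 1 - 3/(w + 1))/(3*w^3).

19/3

Substitution gives 0/0 (the numerator vanishes to order 3).
Expand each term to order w^3: the coefficient of w^3 in 4·√(1 + 4w) is 16 and in -3·1/(1 + w) is 3.
Lower-order terms cancel with the polynomial part, so the numerator is (19)·w^3 + o(w^3), and the limit is (19)/(3) = 19/3.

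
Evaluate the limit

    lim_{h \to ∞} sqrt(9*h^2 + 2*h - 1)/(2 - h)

-3

For large |h|, √(9*h^2 + 2*h - 1) ≈ √9·|h| and the denominator ≈ -h.
Since h → +∞, |h| = h, giving √9/(-1) = -3.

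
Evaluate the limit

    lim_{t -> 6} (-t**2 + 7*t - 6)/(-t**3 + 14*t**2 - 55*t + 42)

-1

Since t = 6 makes numerator and denominator zero, (t - 6) divides both.
Cancelling it gives (1 - t)/(-t^2 + 8*t - 7); now plug in t = 6 to get -1.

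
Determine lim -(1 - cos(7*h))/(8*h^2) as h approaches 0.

Substitution gives 0/0.
Use (1 − cos u)/u² → 1/2 with u = 7h: the limit is 7²/(2·(-8)) = -49/16.

-49/16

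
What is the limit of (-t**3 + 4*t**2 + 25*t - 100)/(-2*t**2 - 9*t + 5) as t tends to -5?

Direct substitution gives 0/0, so factor. Both numerator and denominator have (t + 5) as a factor.
After cancelling, the expression reduces to (-t^2 + 9*t - 20)/(1 - 2*t).
Substituting t = -5 gives -90/11.

-90/11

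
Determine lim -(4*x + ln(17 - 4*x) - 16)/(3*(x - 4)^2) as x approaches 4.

Direct substitution gives 0/0.
Apply L'Hôpital: lim (4 - 4/(17 - 4*x))/(24 - 6*x), still 0/0.
After 2 applications of L'Hôpital's rule the quotient is (-16/(17 - 4*x)^2)/(-6); substituting x = 4 gives 8/3.

8/3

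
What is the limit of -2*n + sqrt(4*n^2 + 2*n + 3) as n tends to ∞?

1/2

An ∞ − ∞ form. Rationalising with the conjugate, the difference becomes (2n + 3) / (√(4*n^2 + 2*n + 3) + 2n).
For large n the denominator behaves like 2·2n, so the quotient tends to 2/4 = 1/2.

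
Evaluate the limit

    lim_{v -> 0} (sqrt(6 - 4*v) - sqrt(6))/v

A 0/0 form; rationalise with √(6 - 4v) + √6. This collapses the numerator to -4v, leaving -4/(√(6 - 4v) + √6) → -4/(2√6) = -√(6)/3.

-√(6)/3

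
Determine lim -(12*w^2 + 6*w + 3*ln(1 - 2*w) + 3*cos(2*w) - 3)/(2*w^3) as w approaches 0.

Substitution gives 0/0; apply L'Hôpital's rule 3 times.
After differentiating numerator and denominator 3 times the quotient is (24*sin(2*w) + 48/(2*w - 1)^3)/(-12); at w = 0 this is 4.

4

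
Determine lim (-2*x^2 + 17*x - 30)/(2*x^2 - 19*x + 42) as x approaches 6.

-7/5

Direct substitution gives 0/0, so factor. Both numerator and denominator have (x - 6) as a factor.
After cancelling, the expression reduces to (5 - 2*x)/(2*x - 7).
Substituting x = 6 gives -7/5.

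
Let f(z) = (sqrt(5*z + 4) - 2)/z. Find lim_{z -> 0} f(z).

Substitution gives 0/0. Multiply numerator and denominator by the conjugate √(4 + 5z) + √4.
The numerator becomes (4 + 5z) − 4 = 5z, so the expression simplifies to 5/(√(4 + 5z) + √4).
Letting z → 0 gives 5/(2√4) = 5/4.

5/4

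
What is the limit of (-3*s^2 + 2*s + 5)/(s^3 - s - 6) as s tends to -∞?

0

The denominator has degree 3 and the numerator degree 2. Dividing numerator and denominator by s^3 sends every term to 0 except the leading denominator term, so the limit is 0.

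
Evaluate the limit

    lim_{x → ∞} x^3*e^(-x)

Write as x^3/e^{1x}, an ∞/∞ form.
Exponential growth dominates any polynomial, so repeated L'Hôpital (or the standard result) gives 0.

0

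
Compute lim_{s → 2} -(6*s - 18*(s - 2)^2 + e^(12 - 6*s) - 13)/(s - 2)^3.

36

Direct substitution gives 0/0.
Apply L'Hôpital: lim (-36*s - 6*e^(12 - 6*s) + 78)/(-3*(s - 2)^2), still 0/0.
Apply L'Hôpital: lim (36*e^(12 - 6*s) - 36)/(12 - 6*s), still 0/0.
After 3 applications of L'Hôpital's rule the quotient is (-216*e^(12 - 6*s))/(-6); substituting s = 2 gives 36.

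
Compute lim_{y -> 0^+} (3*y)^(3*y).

Base → 0⁺ and exponent → 0⁺: a 0^0 form.
Take logs: 3y·ln(3y). This is 0·(−∞); rewriting as ln(3y)/(1/(3y)) and applying L'Hôpital gives 0.
Hence the limit is e^0 = 1.

1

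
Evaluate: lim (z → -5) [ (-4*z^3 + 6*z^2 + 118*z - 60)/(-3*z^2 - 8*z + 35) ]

-11

At z = -5 both the top and bottom vanish — a removable singularity. Factoring out (z + 5) from each leaves (-4*z^2 + 26*z - 12)/(7 - 3*z), which at z = -5 equals -11.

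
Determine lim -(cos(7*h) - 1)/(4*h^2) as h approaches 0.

49/8

Direct substitution gives 0/0.
Apply L'Hôpital: lim (-7*sin(7*h))/(-8*h), still 0/0.
After 2 applications of L'Hôpital's rule the quotient is (-49*cos(7*h))/(-8); substituting h = 0 gives 49/8.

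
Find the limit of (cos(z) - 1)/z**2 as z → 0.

-1/2

Direct substitution gives 0/0.
Apply L'Hôpital: lim (-sin(z))/(2*z), still 0/0.
After 2 applications of L'Hôpital's rule the quotient is (-cos(z))/(2); substituting z = 0 gives -1/2.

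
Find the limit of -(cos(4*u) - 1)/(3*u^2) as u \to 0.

Direct substitution gives 0/0.
Apply L'Hôpital: lim (-4*sin(4*u))/(-6*u), still 0/0.
After 2 applications of L'Hôpital's rule the quotient is (-16*cos(4*u))/(-6); substituting u = 0 gives 8/3.

8/3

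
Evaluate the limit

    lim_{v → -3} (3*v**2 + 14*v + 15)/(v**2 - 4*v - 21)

At v = -3 both the top and bottom vanish — a removable singularity. Factoring out (v + 3) from each leaves (3*v + 5)/(v - 7), which at v = -3 equals 2/5.

2/5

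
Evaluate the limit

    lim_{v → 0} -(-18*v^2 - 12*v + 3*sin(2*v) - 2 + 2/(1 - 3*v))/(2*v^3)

Substitution gives 0/0 (the numerator vanishes to order 3).
Expand each term to order v^3: the coefficient of v^3 in 2·1/(1 - 3v) is 54 and in 3·sin(2v) is -4.
Lower-order terms cancel with the polynomial part, so the numerator is (50)·v^3 + o(v^3), and the limit is (50)/(-2) = -25.

-25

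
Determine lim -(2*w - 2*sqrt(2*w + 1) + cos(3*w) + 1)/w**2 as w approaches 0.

Substitution gives 0/0 (the numerator vanishes to order 2).
Expand each term to order w^2: the coefficient of w^2 in -2·√(1 + 2w) is 1 and in cos(3w) is -9/2.
Lower-order terms cancel with the polynomial part, so the numerator is (-7/2)·w^2 + o(w^2), and the limit is (-7/2)/(-1) = 7/2.

7/2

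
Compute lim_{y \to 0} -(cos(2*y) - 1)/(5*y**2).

2/5

Direct substitution gives 0/0.
Apply L'Hôpital: lim (-2*sin(2*y))/(-10*y), still 0/0.
After 2 applications of L'Hôpital's rule the quotient is (-4*cos(2*y))/(-10); substituting y = 0 gives 2/5.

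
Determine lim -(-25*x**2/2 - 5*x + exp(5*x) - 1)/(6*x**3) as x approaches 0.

-125/36

Direct substitution gives 0/0.
Apply L'Hôpital: lim (-25*x + 5*e^(5*x) - 5)/(-18*x^2), still 0/0.
Apply L'Hôpital: lim (25*e^(5*x) - 25)/(-36*x), still 0/0.
After 3 applications of L'Hôpital's rule the quotient is (125*e^(5*x))/(-36); substituting x = 0 gives -125/36.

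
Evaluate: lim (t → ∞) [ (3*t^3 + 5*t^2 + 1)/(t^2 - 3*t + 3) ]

The numerator has higher degree (3 > 2); the quotient behaves like (3/(1))·t^1 for large |t|.
As t → +∞ this diverges to ∞.

∞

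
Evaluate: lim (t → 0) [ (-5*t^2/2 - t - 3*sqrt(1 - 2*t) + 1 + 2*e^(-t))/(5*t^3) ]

7/30

Substitution gives 0/0 (the numerator vanishes to order 3).
Expand each term to order t^3: the coefficient of t^3 in -3·√(1 - 2t) is 3/2 and in 2·e^(-t) is -1/3.
Lower-order terms cancel with the polynomial part, so the numerator is (7/6)·t^3 + o(t^3), and the limit is (7/6)/(5) = 7/30.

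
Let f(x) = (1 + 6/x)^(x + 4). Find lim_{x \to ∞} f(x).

e^(6)

The base → 1 and the exponent → ∞: a 1^∞ form.
Take logarithms: (x + 4)·ln(1 + 6/x). Since ln(1+u) ~ u for small u, this behaves like (x)·(6/x) → 6.
So the limit is e^(6).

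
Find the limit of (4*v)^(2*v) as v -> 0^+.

Base → 0⁺ and exponent → 0⁺: a 0^0 form.
Take logs: 2v·ln(4v). This is 0·(−∞); rewriting as ln(4v)/(1/(2v)) and applying L'Hôpital gives 0.
Hence the limit is e^0 = 1.

1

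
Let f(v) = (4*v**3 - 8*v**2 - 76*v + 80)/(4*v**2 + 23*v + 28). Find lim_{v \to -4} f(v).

-20

Direct substitution gives 0/0, so factor. Both numerator and denominator have (v + 4) as a factor.
After cancelling, the expression reduces to (4*v^2 - 24*v + 20)/(4*v + 7).
Substituting v = -4 gives -20.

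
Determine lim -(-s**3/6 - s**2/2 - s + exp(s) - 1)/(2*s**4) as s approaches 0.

Direct substitution gives 0/0.
Apply L'Hôpital: lim (-s^2/2 - s + e^(s) - 1)/(-8*s^3), still 0/0.
Apply L'Hôpital: lim (-s + e^(s) - 1)/(-24*s^2), still 0/0.
Apply L'Hôpital: lim (e^(s) - 1)/(-48*s), still 0/0.
After 4 applications of L'Hôpital's rule the quotient is (e^(s))/(-48); substituting s = 0 gives -1/48.

-1/48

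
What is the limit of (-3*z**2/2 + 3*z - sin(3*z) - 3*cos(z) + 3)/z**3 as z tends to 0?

9/2

Substitution gives 0/0; apply L'Hôpital's rule 3 times.
After differentiating numerator and denominator 3 times the quotient is (-3*sin(z) + 27*cos(3*z))/(6); at z = 0 this is 9/2.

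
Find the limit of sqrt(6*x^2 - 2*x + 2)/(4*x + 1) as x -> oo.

For large |x|, √(6*x^2 - 2*x + 2) ≈ √6·|x| and the denominator ≈ 4x.
Since x → +∞, |x| = x, giving √6/(4) = √(6)/4.

√(6)/4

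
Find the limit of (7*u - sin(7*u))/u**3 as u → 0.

343/6

Direct substitution gives 0/0.
Apply L'Hôpital: lim (7 - 7*cos(7*u))/(3*u^2), still 0/0.
Apply L'Hôpital: lim (49*sin(7*u))/(6*u), still 0/0.
After 3 applications of L'Hôpital's rule the quotient is (343*cos(7*u))/(6); substituting u = 0 gives 343/6.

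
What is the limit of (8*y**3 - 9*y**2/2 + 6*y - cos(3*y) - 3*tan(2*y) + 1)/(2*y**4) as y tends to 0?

Substitution gives 0/0; apply L'Hôpital's rule 4 times.
After differentiating numerator and denominator 4 times the quotient is (-81*cos(3*y) - 1152*tan(2*y)^5 - 1920*tan(2*y)^3 - 768*tan(2*y))/(48); at y = 0 this is -27/16.

-27/16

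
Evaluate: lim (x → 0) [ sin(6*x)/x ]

6

Substitution gives 0/0.
Write it as (6)·sin(6x)/(6x); since sin(u)/u → 1, the limit is 6.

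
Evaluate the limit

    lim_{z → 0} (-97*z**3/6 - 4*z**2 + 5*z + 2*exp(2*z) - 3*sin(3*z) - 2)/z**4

4/3

Substitution gives 0/0; apply L'Hôpital's rule 4 times.
After differentiating numerator and denominator 4 times the quotient is (32*e^(2*z) - 243*sin(3*z))/(24); at z = 0 this is 4/3.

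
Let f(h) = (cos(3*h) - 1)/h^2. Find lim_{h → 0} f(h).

Direct substitution gives 0/0.
Apply L'Hôpital: lim (-3*sin(3*h))/(2*h), still 0/0.
After 2 applications of L'Hôpital's rule the quotient is (-9*cos(3*h))/(2); substituting h = 0 gives -9/2.

-9/2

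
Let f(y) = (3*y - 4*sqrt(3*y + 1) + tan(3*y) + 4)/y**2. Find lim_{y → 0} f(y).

Substitution gives 0/0 (the numerator vanishes to order 2).
Expand each term to order y^2: the coefficient of y^2 in -4·√(1 + 3y) is 9/2 and in tan(3y) is 0.
Lower-order terms cancel with the polynomial part, so the numerator is (9/2)·y^2 + o(y^2), and the limit is (9/2)/(1) = 9/2.

9/2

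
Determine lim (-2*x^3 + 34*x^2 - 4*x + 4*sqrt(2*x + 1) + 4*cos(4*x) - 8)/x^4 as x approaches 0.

Substitution gives 0/0 (the numerator vanishes to order 4).
Expand each term to order x^4: the coefficient of x^4 in 4·√(1 + 2x) is -5/2 and in 4·cos(4x) is 128/3.
Lower-order terms cancel with the polynomial part, so the numerator is (241/6)·x^4 + o(x^4), and the limit is (241/6)/(1) = 241/6.

241/6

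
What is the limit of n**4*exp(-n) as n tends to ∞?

Write as n^4/e^{1n}, an ∞/∞ form.
Exponential growth dominates any polynomial, so repeated L'Hôpital (or the standard result) gives 0.

0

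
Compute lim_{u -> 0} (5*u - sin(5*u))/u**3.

Direct substitution gives 0/0.
Apply L'Hôpital: lim (5 - 5*cos(5*u))/(3*u^2), still 0/0.
Apply L'Hôpital: lim (25*sin(5*u))/(6*u), still 0/0.
After 3 applications of L'Hôpital's rule the quotient is (125*cos(5*u))/(6); substituting u = 0 gives 125/6.

125/6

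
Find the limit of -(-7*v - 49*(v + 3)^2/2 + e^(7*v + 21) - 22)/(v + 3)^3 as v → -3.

-343/6

Direct substitution gives 0/0.
Apply L'Hôpital: lim (-49*v + 7*e^(7*v + 21) - 154)/(-3*(v + 3)^2), still 0/0.
Apply L'Hôpital: lim (49*e^(7*v + 21) - 49)/(-6*v - 18), still 0/0.
After 3 applications of L'Hôpital's rule the quotient is (343*e^(7*v + 21))/(-6); substituting v = -3 gives -343/6.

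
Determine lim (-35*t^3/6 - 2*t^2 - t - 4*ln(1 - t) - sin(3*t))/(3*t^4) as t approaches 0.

1/3

Substitution gives 0/0 (the numerator vanishes to order 4).
Expand each term to order t^4: the coefficient of t^4 in −sin(3t) is 0 and in -4·ln(1 - t) is 1.
Lower-order terms cancel with the polynomial part, so the numerator is (1)·t^4 + o(t^4), and the limit is (1)/(3) = 1/3.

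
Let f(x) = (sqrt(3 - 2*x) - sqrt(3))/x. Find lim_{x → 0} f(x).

A 0/0 form; rationalise with √(3 - 2x) + √3. This collapses the numerator to -2x, leaving -2/(√(3 - 2x) + √3) → -2/(2√3) = -√(3)/3.

-√(3)/3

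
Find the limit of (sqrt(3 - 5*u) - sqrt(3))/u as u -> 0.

-5*√(3)/6

Substitution gives 0/0. Multiply numerator and denominator by the conjugate √(3 - 5u) + √3.
The numerator becomes (3 - 5u) − 3 = -5u, so the expression simplifies to -5/(√(3 - 5u) + √3).
Letting u → 0 gives -5/(2√3) = -5*√(3)/6.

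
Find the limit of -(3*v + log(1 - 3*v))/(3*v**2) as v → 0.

Direct substitution gives 0/0.
Apply L'Hôpital: lim (3 - 3/(1 - 3*v))/(-6*v), still 0/0.
After 2 applications of L'Hôpital's rule the quotient is (-9/(1 - 3*v)^2)/(-6); substituting v = 0 gives 3/2.

3/2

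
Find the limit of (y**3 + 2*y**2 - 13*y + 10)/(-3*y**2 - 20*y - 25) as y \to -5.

21/5

At y = -5 both the top and bottom vanish — a removable singularity. Factoring out (y + 5) from each leaves (y^2 - 3*y + 2)/(-3*y - 5), which at y = -5 equals 21/5.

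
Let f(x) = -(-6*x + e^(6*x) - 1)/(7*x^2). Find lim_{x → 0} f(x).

Direct substitution gives 0/0.
Apply L'Hôpital: lim (6*e^(6*x) - 6)/(-14*x), still 0/0.
After 2 applications of L'Hôpital's rule the quotient is (36*e^(6*x))/(-14); substituting x = 0 gives -18/7.

-18/7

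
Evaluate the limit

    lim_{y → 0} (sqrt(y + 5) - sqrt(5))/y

√(5)/10

A 0/0 form; rationalise with √(5 + y) + √5. This collapses the numerator to y, leaving 1/(√(5 + y) + √5) → 1/(2√5) = √(5)/10.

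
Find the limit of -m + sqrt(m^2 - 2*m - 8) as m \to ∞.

An ∞ − ∞ form. Rationalising with the conjugate, the difference becomes (-2m - 8) / (√(m^2 - 2*m - 8) + m).
For large m the denominator behaves like 2·m, so the quotient tends to -2/2 = -1.

-1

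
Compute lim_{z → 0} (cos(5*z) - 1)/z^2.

Direct substitution gives 0/0.
Apply L'Hôpital: lim (-5*sin(5*z))/(2*z), still 0/0.
After 2 applications of L'Hôpital's rule the quotient is (-25*cos(5*z))/(2); substituting z = 0 gives -25/2.

-25/2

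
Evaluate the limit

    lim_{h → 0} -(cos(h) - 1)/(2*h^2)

Direct substitution gives 0/0.
Apply L'Hôpital: lim (-sin(h))/(-4*h), still 0/0.
After 2 applications of L'Hôpital's rule the quotient is (-cos(h))/(-4); substituting h = 0 gives 1/4.

1/4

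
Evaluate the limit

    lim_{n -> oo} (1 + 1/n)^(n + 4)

e

Let L be the limit and take ln: ln L = lim (n + 4)·ln(1 + 1/n) = lim (n + 4)·(1/n + O(1/n²)) = 1.
Hence L = e^(1).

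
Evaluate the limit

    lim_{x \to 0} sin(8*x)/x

Substitution gives 0/0.
Write it as (8)·sin(8x)/(8x); since sin(u)/u → 1, the limit is 8.

8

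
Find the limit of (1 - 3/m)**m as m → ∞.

e^(-3)

Write it as [(1 - 3/m)^m]^(1) · (1 - 3/m)^(0). The bracketed term tends to e^(-3) and the second factor to 1, so the limit is e^(-3).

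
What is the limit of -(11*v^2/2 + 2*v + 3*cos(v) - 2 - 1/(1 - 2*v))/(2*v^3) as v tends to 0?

Substitution gives 0/0; apply L'Hôpital's rule 3 times.
After differentiating numerator and denominator 3 times the quotient is (3*sin(v) - 48/(2*v - 1)^4)/(-12); at v = 0 this is 4.

4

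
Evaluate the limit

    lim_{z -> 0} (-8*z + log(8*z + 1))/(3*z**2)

-32/3

Direct substitution gives 0/0.
Apply L'Hôpital: lim (-8 + 8/(8*z + 1))/(6*z), still 0/0.
After 2 applications of L'Hôpital's rule the quotient is (-64/(8*z + 1)^2)/(6); substituting z = 0 gives -32/3.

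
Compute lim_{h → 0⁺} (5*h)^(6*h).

Base → 0⁺ and exponent → 0⁺: a 0^0 form.
Take logs: 6h·ln(5h). This is 0·(−∞); rewriting as ln(5h)/(1/(6h)) and applying L'Hôpital gives 0.
Hence the limit is e^0 = 1.

1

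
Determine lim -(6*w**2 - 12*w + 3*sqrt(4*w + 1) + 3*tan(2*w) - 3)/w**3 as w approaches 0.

Substitution gives 0/0; apply L'Hôpital's rule 3 times.
After differentiating numerator and denominator 3 times the quotient is (144*tan(2*w)^2/cos(2*w)^2 + 48/cos(2*w)^2 + 72/(4*w + 1)^(5/2))/(-6); at w = 0 this is -20.

-20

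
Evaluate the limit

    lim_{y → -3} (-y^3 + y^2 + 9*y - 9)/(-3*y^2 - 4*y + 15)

-12/7

Direct substitution gives 0/0, so factor. Both numerator and denominator have (y + 3) as a factor.
After cancelling, the expression reduces to (-y^2 + 4*y - 3)/(5 - 3*y).
Substituting y = -3 gives -12/7.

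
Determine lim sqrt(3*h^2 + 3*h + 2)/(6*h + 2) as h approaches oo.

√(3)/6

For large |h|, √(3*h^2 + 3*h + 2) ≈ √3·|h| and the denominator ≈ 6h.
Since h → +∞, |h| = h, giving √3/(6) = √(3)/6.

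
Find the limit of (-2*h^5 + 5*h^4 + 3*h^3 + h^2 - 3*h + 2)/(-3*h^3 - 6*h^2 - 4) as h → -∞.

The numerator has higher degree (5 > 3); the quotient behaves like (-2/(-3))·h^2 for large |h|.
As h → −∞ this diverges to ∞.

∞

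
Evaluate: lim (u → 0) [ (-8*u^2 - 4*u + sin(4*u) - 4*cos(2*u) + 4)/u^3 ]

-32/3

Substitution gives 0/0 (the numerator vanishes to order 3).
Expand each term to order u^3: the coefficient of u^3 in sin(4u) is -32/3 and in -4·cos(2u) is 0.
Lower-order terms cancel with the polynomial part, so the numerator is (-32/3)·u^3 + o(u^3), and the limit is (-32/3)/(1) = -32/3.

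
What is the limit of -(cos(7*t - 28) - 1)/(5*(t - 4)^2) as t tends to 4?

Direct substitution gives 0/0.
Apply L'Hôpital: lim (-7*sin(7*t - 28))/(40 - 10*t), still 0/0.
After 2 applications of L'Hôpital's rule the quotient is (-49*cos(7*t - 28))/(-10); substituting t = 4 gives 49/10.

49/10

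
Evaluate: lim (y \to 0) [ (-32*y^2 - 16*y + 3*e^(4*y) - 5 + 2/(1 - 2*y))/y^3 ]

48

Substitution gives 0/0; apply L'Hôpital's rule 3 times.
After differentiating numerator and denominator 3 times the quotient is (192*e^(4*y) + 96/(2*y - 1)^4)/(6); at y = 0 this is 48.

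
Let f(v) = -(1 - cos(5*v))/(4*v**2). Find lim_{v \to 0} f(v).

Substitution gives 0/0.
Use (1 − cos u)/u² → 1/2 with u = 5v: the limit is 5²/(2·(-4)) = -25/8.

-25/8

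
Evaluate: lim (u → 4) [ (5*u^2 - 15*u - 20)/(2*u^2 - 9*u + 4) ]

At u = 4 both the top and bottom vanish — a removable singularity. Factoring out (u - 4) from each leaves (5*u + 5)/(2*u - 1), which at u = 4 equals 25/7.

25/7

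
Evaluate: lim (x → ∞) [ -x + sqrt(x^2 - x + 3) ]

This has the form ∞ − ∞. Multiply and divide by the conjugate √(x^2 - x + 3) + x.
That gives (-x + 3) / (√(x^2 - x + 3) + x).
Divide numerator and denominator by x: the limit is -1/(2·1) = -1/2.

-1/2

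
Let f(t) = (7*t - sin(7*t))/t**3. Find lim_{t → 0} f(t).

343/6

Direct substitution gives 0/0.
Apply L'Hôpital: lim (7 - 7*cos(7*t))/(3*t^2), still 0/0.
Apply L'Hôpital: lim (49*sin(7*t))/(6*t), still 0/0.
After 3 applications of L'Hôpital's rule the quotient is (343*cos(7*t))/(6); substituting t = 0 gives 343/6.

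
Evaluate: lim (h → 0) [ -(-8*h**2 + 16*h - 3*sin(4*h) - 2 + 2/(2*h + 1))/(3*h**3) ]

-16/3

Substitution gives 0/0; apply L'Hôpital's rule 3 times.
After differentiating numerator and denominator 3 times the quotient is (192*cos(4*h) - 96/(2*h + 1)^4)/(-18); at h = 0 this is -16/3.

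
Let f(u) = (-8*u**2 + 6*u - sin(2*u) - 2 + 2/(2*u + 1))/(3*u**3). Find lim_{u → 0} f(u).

-44/9

Substitution gives 0/0 (the numerator vanishes to order 3).
Expand each term to order u^3: the coefficient of u^3 in 2·1/(1 + 2u) is -16 and in −sin(2u) is 4/3.
Lower-order terms cancel with the polynomial part, so the numerator is (-44/3)·u^3 + o(u^3), and the limit is (-44/3)/(3) = -44/9.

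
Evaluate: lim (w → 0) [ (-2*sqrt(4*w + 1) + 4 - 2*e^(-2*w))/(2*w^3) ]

Substitution gives 0/0; apply L'Hôpital's rule 3 times.
After differentiating numerator and denominator 3 times the quotient is (16*e^(-2*w) - 48/(4*w + 1)^(5/2))/(12); at w = 0 this is -8/3.

-8/3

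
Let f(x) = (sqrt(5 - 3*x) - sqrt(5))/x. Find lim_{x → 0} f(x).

A 0/0 form; rationalise with √(5 - 3x) + √5. This collapses the numerator to -3x, leaving -3/(√(5 - 3x) + √5) → -3/(2√5) = -3*√(5)/10.

-3*√(5)/10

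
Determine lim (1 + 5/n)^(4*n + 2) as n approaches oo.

Let L be the limit and take ln: ln L = lim (4n + 2)·ln(1 + 5/n) = lim (4n + 2)·(5/n + O(1/n²)) = 20.
Hence L = e^(20).

e^(20)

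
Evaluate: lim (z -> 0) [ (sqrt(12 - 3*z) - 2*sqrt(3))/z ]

Substitution gives 0/0. Multiply numerator and denominator by the conjugate √(12 - 3z) + √12.
The numerator becomes (12 - 3z) − 12 = -3z, so the expression simplifies to -3/(√(12 - 3z) + √12).
Letting z → 0 gives -3/(2√12) = -√(3)/4.

-√(3)/4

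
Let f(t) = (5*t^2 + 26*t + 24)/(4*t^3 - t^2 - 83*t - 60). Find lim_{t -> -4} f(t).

Direct substitution gives 0/0, so factor. Both numerator and denominator have (t + 4) as a factor.
After cancelling, the expression reduces to (5*t + 6)/(4*t^2 - 17*t - 15).
Substituting t = -4 gives -14/117.

-14/117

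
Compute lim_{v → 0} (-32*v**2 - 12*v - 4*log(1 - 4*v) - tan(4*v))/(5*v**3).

64/5

Substitution gives 0/0 (the numerator vanishes to order 3).
Expand each term to order v^3: the coefficient of v^3 in −tan(4v) is -64/3 and in -4·ln(1 - 4v) is 256/3.
Lower-order terms cancel with the polynomial part, so the numerator is (64)·v^3 + o(v^3), and the limit is (64)/(5) = 64/5.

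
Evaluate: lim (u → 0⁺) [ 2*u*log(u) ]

0

This is a 0·(−∞) form. Rewrite as 2·ln(u) / u^(−1) and apply L'Hôpital:
the derivative quotient is 2·(1/u) / (−1·u^(−2)) = (-2/1)·u^1 → 0.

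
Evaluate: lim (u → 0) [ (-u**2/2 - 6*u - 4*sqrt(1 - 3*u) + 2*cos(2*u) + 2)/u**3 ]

Substitution gives 0/0 (the numerator vanishes to order 3).
Expand each term to order u^3: the coefficient of u^3 in 2·cos(2u) is 0 and in -4·√(1 - 3u) is 27/4.
Lower-order terms cancel with the polynomial part, so the numerator is (27/4)·u^3 + o(u^3), and the limit is (27/4)/(1) = 27/4.

27/4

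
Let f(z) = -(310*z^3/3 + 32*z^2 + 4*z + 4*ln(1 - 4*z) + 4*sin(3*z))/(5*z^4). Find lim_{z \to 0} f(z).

Substitution gives 0/0; apply L'Hôpital's rule 4 times.
After differentiating numerator and denominator 4 times the quotient is (324*sin(3*z) - 6144/(4*z - 1)^4)/(-120); at z = 0 this is 256/5.

256/5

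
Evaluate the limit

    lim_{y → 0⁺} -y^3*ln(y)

0

This is a 0·(−∞) form. Rewrite as -1·ln(y) / y^(−3) and apply L'Hôpital:
the derivative quotient is -1·(1/y) / (−3·y^(−4)) = (1/3)·y^3 → 0.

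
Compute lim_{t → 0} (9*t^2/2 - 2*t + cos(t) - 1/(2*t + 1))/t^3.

8

Substitution gives 0/0 (the numerator vanishes to order 3).
Expand each term to order t^3: the coefficient of t^3 in −1/(1 + 2t) is 8 and in cos(t) is 0.
Lower-order terms cancel with the polynomial part, so the numerator is (8)·t^3 + o(t^3), and the limit is (8)/(1) = 8.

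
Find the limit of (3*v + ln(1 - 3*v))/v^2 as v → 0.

Direct substitution gives 0/0.
Apply L'Hôpital: lim (3 - 3/(1 - 3*v))/(2*v), still 0/0.
After 2 applications of L'Hôpital's rule the quotient is (-9/(1 - 3*v)^2)/(2); substituting v = 0 gives -9/2.

-9/2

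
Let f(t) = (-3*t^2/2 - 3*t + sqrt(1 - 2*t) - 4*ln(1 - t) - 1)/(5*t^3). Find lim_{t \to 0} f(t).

Substitution gives 0/0; apply L'Hôpital's rule 3 times.
After differentiating numerator and denominator 3 times the quotient is (-8/(t - 1)^3 - 3/(1 - 2*t)^(5/2))/(30); at t = 0 this is 1/6.

1/6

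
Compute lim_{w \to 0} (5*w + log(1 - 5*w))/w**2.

-25/2

Direct substitution gives 0/0.
Apply L'Hôpital: lim (5 - 5/(1 - 5*w))/(2*w), still 0/0.
After 2 applications of L'Hôpital's rule the quotient is (-25/(1 - 5*w)^2)/(2); substituting w = 0 gives -25/2.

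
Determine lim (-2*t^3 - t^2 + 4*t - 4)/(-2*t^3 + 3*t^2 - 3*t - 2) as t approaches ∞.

Numerator and denominator both have degree 3.
Dividing every term by t^3, all lower-order terms vanish and the limit is the ratio of leading coefficients, -2/(-2) = 1.

1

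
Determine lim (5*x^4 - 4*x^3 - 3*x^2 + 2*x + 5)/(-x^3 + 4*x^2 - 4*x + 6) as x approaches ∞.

The numerator has higher degree (4 > 3); the quotient behaves like (5/(-1))·x^1 for large |x|.
As x → +∞ this diverges to -∞.

-∞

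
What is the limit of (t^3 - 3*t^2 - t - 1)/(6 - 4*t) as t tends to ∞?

-∞

The numerator has higher degree (3 > 1); the quotient behaves like (1/(-4))·t^2 for large |t|.
As t → +∞ this diverges to -∞.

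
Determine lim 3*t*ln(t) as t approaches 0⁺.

This is a 0·(−∞) form. Rewrite as 3·ln(t) / t^(−1) and apply L'Hôpital:
the derivative quotient is 3·(1/t) / (−1·t^(−2)) = (-3/1)·t^1 → 0.

0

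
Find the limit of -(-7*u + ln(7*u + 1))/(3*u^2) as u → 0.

49/6

Direct substitution gives 0/0.
Apply L'Hôpital: lim (-7 + 7/(7*u + 1))/(-6*u), still 0/0.
After 2 applications of L'Hôpital's rule the quotient is (-49/(7*u + 1)^2)/(-6); substituting u = 0 gives 49/6.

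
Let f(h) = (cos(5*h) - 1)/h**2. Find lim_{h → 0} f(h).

-25/2

Direct substitution gives 0/0.
Apply L'Hôpital: lim (-5*sin(5*h))/(2*h), still 0/0.
After 2 applications of L'Hôpital's rule the quotient is (-25*cos(5*h))/(2); substituting h = 0 gives -25/2.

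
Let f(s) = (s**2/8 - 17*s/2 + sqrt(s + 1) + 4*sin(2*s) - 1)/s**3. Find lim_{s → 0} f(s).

Substitution gives 0/0; apply L'Hôpital's rule 3 times.
After differentiating numerator and denominator 3 times the quotient is (-32*cos(2*s) + 3/(8*(s + 1)^(5/2)))/(6); at s = 0 this is -253/48.

-253/48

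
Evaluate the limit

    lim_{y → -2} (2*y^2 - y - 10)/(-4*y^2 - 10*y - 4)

At y = -2 both the top and bottom vanish — a removable singularity. Factoring out (y + 2) from each leaves (2*y - 5)/(-4*y - 2), which at y = -2 equals -3/2.

-3/2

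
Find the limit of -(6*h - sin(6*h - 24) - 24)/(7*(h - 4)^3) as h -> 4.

Direct substitution gives 0/0.
Apply L'Hôpital: lim (6 - 6*cos(6*h - 24))/(-21*(h - 4)^2), still 0/0.
Apply L'Hôpital: lim (36*sin(6*h - 24))/(168 - 42*h), still 0/0.
After 3 applications of L'Hôpital's rule the quotient is (216*cos(6*h - 24))/(-42); substituting h = 4 gives -36/7.

-36/7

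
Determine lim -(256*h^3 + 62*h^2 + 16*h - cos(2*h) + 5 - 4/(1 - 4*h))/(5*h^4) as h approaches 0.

Substitution gives 0/0 (the numerator vanishes to order 4).
Expand each term to order h^4: the coefficient of h^4 in −cos(2h) is -2/3 and in -4·1/(1 - 4h) is -1024.
Lower-order terms cancel with the polynomial part, so the numerator is (-3074/3)·h^4 + o(h^4), and the limit is (-3074/3)/(-5) = 3074/15.

3074/15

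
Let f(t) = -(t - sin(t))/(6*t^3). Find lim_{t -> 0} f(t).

Direct substitution gives 0/0.
Apply L'Hôpital: lim (1 - cos(t))/(-18*t^2), still 0/0.
Apply L'Hôpital: lim (sin(t))/(-36*t), still 0/0.
After 3 applications of L'Hôpital's rule the quotient is (cos(t))/(-36); substituting t = 0 gives -1/36.

-1/36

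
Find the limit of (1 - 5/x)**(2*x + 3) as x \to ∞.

The base → 1 and the exponent → ∞: a 1^∞ form.
Take logarithms: (2x + 3)·ln(1 - 5/x). Since ln(1+u) ~ u for small u, this behaves like (2x)·(-5/x) → -10.
So the limit is e^(-10).

e^(-10)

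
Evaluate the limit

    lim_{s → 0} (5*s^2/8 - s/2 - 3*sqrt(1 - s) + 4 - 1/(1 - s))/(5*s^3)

Substitution gives 0/0; apply L'Hôpital's rule 3 times.
After differentiating numerator and denominator 3 times the quotient is (-6/(s - 1)^4 + 9*(s - 1)^4/(8*(1 - s)^(13/2)))/(30); at s = 0 this is -13/80.

-13/80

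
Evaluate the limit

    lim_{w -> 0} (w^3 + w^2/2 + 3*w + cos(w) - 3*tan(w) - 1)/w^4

1/24

Substitution gives 0/0; apply L'Hôpital's rule 4 times.
After differentiating numerator and denominator 4 times the quotient is (cos(w) - 72*tan(w)^5 - 120*tan(w)^3 - 48*tan(w))/(24); at w = 0 this is 1/24.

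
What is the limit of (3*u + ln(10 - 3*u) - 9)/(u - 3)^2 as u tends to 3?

-9/2

Direct substitution gives 0/0.
Apply L'Hôpital: lim (3 - 3/(10 - 3*u))/(2*u - 6), still 0/0.
After 2 applications of L'Hôpital's rule the quotient is (-9/(10 - 3*u)^2)/(2); substituting u = 3 gives -9/2.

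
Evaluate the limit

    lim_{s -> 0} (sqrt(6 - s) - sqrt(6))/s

-√(6)/12

Substitution gives 0/0. Multiply numerator and denominator by the conjugate √(6 - s) + √6.
The numerator becomes (6 - s) − 6 = -s, so the expression simplifies to -1/(√(6 - s) + √6).
Letting s → 0 gives -1/(2√6) = -√(6)/12.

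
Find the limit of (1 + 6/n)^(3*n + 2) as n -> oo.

e^(18)

Let L be the limit and take ln: ln L = lim (3n + 2)·ln(1 + 6/n) = lim (3n + 2)·(6/n + O(1/n²)) = 18.
Hence L = e^(18).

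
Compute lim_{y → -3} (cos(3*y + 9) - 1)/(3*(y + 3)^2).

-3/2

Direct substitution gives 0/0.
Apply L'Hôpital: lim (-3*sin(3*y + 9))/(6*y + 18), still 0/0.
After 2 applications of L'Hôpital's rule the quotient is (-9*cos(3*y + 9))/(6); substituting y = -3 gives -3/2.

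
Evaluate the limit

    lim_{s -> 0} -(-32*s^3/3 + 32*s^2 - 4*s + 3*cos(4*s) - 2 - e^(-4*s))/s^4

Substitution gives 0/0 (the numerator vanishes to order 4).
Expand each term to order s^4: the coefficient of s^4 in 3·cos(4s) is 32 and in −e^(-4s) is -32/3.
Lower-order terms cancel with the polynomial part, so the numerator is (64/3)·s^4 + o(s^4), and the limit is (64/3)/(-1) = -64/3.

-64/3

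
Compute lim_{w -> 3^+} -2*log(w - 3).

As w → 3⁺, w - 3 → 0⁺ and ln(w - 3) → −∞.
Multiplying by -2 gives ∞.

∞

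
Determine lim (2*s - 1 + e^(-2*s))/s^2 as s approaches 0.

Direct substitution gives 0/0.
Apply L'Hôpital: lim (2 - 2*e^(-2*s))/(2*s), still 0/0.
After 2 applications of L'Hôpital's rule the quotient is (4*e^(-2*s))/(2); substituting s = 0 gives 2.

2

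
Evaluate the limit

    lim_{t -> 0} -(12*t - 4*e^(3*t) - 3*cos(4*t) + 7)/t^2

Substitution gives 0/0 (the numerator vanishes to order 2).
Expand each term to order t^2: the coefficient of t^2 in -4·e^(3t) is -18 and in -3·cos(4t) is 24.
Lower-order terms cancel with the polynomial part, so the numerator is (6)·t^2 + o(t^2), and the limit is (6)/(-1) = -6.

-6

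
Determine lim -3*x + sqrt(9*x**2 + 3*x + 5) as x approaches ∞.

This has the form ∞ − ∞. Multiply and divide by the conjugate √(9*x^2 + 3*x + 5) + 3x.
That gives (3x + 5) / (√(9*x^2 + 3*x + 5) + 3x).
Divide numerator and denominator by x: the limit is 3/(2·3) = 1/2.

1/2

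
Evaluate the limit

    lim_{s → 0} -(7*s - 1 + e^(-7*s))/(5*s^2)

-49/10

Direct substitution gives 0/0.
Apply L'Hôpital: lim (7 - 7*e^(-7*s))/(-10*s), still 0/0.
After 2 applications of L'Hôpital's rule the quotient is (49*e^(-7*s))/(-10); substituting s = 0 gives -49/10.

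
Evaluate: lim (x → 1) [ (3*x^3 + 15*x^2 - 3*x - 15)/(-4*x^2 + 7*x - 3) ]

-36

Direct substitution gives 0/0, so factor. Both numerator and denominator have (x - 1) as a factor.
After cancelling, the expression reduces to (3*x^2 + 18*x + 15)/(3 - 4*x).
Substituting x = 1 gives -36.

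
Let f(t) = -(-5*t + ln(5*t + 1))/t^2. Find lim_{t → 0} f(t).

25/2

Direct substitution gives 0/0.
Apply L'Hôpital: lim (-5 + 5/(5*t + 1))/(-2*t), still 0/0.
After 2 applications of L'Hôpital's rule the quotient is (-25/(5*t + 1)^2)/(-2); substituting t = 0 gives 25/2.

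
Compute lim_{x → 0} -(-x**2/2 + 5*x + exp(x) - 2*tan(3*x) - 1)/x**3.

107/6

Substitution gives 0/0 (the numerator vanishes to order 3).
Expand each term to order x^3: the coefficient of x^3 in e^(x) is 1/6 and in -2·tan(3x) is -18.
Lower-order terms cancel with the polynomial part, so the numerator is (-107/6)·x^3 + o(x^3), and the limit is (-107/6)/(-1) = 107/6.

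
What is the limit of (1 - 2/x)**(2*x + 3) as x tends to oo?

e^(-4)

The base → 1 and the exponent → ∞: a 1^∞ form.
Take logarithms: (2x + 3)·ln(1 - 2/x). Since ln(1+u) ~ u for small u, this behaves like (2x)·(-2/x) → -4.
So the limit is e^(-4).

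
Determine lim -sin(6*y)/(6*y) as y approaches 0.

Substitution gives 0/0.
Write it as (6/(-6))·sin(6y)/(6y); since sin(u)/u → 1, the limit is -1.

-1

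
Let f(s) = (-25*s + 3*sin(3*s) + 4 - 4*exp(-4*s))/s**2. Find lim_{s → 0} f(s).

-32

Substitution gives 0/0; apply L'Hôpital's rule 2 times.
After differentiating numerator and denominator 2 times the quotient is (-27*sin(3*s) - 64*e^(-4*s))/(2); at s = 0 this is -32.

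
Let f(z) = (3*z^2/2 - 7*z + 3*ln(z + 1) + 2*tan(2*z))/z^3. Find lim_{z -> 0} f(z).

19/3

Substitution gives 0/0 (the numerator vanishes to order 3).
Expand each term to order z^3: the coefficient of z^3 in 2·tan(2z) is 16/3 and in 3·ln(1 + z) is 1.
Lower-order terms cancel with the polynomial part, so the numerator is (19/3)·z^3 + o(z^3), and the limit is (19/3)/(1) = 19/3.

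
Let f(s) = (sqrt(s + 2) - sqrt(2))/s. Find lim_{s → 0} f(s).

√(2)/4

Substitution gives 0/0. Multiply numerator and denominator by the conjugate √(2 + s) + √2.
The numerator becomes (2 + s) − 2 = s, so the expression simplifies to 1/(√(2 + s) + √2).
Letting s → 0 gives 1/(2√2) = √(2)/4.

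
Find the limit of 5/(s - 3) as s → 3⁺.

∞

As s → 3⁺, (s - 3) → 0⁺, so (s - 3)^1 → 0⁺ and 5/(s - 3)^1 → ∞.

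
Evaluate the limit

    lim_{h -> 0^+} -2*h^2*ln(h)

This is a 0·(−∞) form. Rewrite as -2·ln(h) / h^(−2) and apply L'Hôpital:
the derivative quotient is -2·(1/h) / (−2·h^(−3)) = (2/2)·h^2 → 0.

0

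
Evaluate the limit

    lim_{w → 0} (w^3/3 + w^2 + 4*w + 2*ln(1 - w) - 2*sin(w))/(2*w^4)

Substitution gives 0/0; apply L'Hôpital's rule 4 times.
After differentiating numerator and denominator 4 times the quotient is (-2*sin(w) - 12/(w - 1)^4)/(48); at w = 0 this is -1/4.

-1/4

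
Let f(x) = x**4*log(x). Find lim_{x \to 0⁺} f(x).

This is a 0·(−∞) form. Rewrite as 1·ln(x) / x^(−4) and apply L'Hôpital:
the derivative quotient is 1·(1/x) / (−4·x^(−5)) = (-1/4)·x^4 → 0.

0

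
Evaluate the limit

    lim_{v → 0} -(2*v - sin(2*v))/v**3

Direct substitution gives 0/0.
Apply L'Hôpital: lim (2 - 2*cos(2*v))/(-3*v^2), still 0/0.
Apply L'Hôpital: lim (4*sin(2*v))/(-6*v), still 0/0.
After 3 applications of L'Hôpital's rule the quotient is (8*cos(2*v))/(-6); substituting v = 0 gives -4/3.

-4/3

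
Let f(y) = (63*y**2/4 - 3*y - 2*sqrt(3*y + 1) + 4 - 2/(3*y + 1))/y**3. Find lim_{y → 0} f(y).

405/8

Substitution gives 0/0 (the numerator vanishes to order 3).
Expand each term to order y^3: the coefficient of y^3 in -2·√(1 + 3y) is -27/8 and in -2·1/(1 + 3y) is 54.
Lower-order terms cancel with the polynomial part, so the numerator is (405/8)·y^3 + o(y^3), and the limit is (405/8)/(1) = 405/8.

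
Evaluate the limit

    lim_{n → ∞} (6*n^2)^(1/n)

1

Base → ∞ and exponent → 0: an ∞^0 form.
Take logs: (1/n)·ln(6·n^2) = (ln 6 + 2·ln n)/n → 0.
So the limit is e^0 = 1.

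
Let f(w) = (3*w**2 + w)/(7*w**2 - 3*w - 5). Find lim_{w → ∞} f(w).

3/7

Numerator and denominator both have degree 2.
Dividing every term by w^2, all lower-order terms vanish and the limit is the ratio of leading coefficients, 3/(7) = 3/7.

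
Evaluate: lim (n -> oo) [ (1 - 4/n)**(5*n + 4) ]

e^(-20)

The base → 1 and the exponent → ∞: a 1^∞ form.
Take logarithms: (5n + 4)·ln(1 - 4/n). Since ln(1+u) ~ u for small u, this behaves like (5n)·(-4/n) → -20.
So the limit is e^(-20).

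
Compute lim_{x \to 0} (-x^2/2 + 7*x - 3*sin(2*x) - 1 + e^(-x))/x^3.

23/6

Substitution gives 0/0; apply L'Hôpital's rule 3 times.
After differentiating numerator and denominator 3 times the quotient is (24*cos(2*x) - e^(-x))/(6); at x = 0 this is 23/6.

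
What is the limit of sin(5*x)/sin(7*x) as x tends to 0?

5/7

Substitution gives 0/0.
Divide numerator and denominator by x: sin(5x)/x → 5 and sin(7x)/x → 7, so the limit is 1·5/7 = 5/7.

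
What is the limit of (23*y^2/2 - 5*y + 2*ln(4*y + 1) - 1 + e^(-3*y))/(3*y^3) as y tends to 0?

229/18

Substitution gives 0/0; apply L'Hôpital's rule 3 times.
After differentiating numerator and denominator 3 times the quotient is (-27*e^(-3*y) + 256/(4*y + 1)^3)/(18); at y = 0 this is 229/18.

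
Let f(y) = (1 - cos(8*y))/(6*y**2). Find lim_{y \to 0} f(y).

Substitution gives 0/0.
Use (1 − cos u)/u² → 1/2 with u = 8y: the limit is 8²/(2·6) = 16/3.

16/3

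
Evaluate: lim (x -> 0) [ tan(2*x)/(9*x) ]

2/9

Substitution gives 0/0.
Since tan(u)/u → 1 as u → 0, tan(2x)/(2x) → 1 and the limit is 2/9.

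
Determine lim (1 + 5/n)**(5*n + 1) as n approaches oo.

Let L be the limit and take ln: ln L = lim (5n + 1)·ln(1 + 5/n) = lim (5n + 1)·(5/n + O(1/n²)) = 25.
Hence L = e^(25).

e^(25)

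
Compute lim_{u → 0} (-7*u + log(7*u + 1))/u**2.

-49/2

Direct substitution gives 0/0.
Apply L'Hôpital: lim (-7 + 7/(7*u + 1))/(2*u), still 0/0.
After 2 applications of L'Hôpital's rule the quotient is (-49/(7*u + 1)^2)/(2); substituting u = 0 gives -49/2.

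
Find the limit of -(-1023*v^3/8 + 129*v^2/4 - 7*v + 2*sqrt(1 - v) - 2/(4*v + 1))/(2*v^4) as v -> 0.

Substitution gives 0/0 (the numerator vanishes to order 4).
Expand each term to order v^4: the coefficient of v^4 in -2·1/(1 + 4v) is -512 and in 2·√(1 - v) is -5/64.
Lower-order terms cancel with the polynomial part, so the numerator is (-32773/64)·v^4 + o(v^4), and the limit is (-32773/64)/(-2) = 32773/128.

32773/128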